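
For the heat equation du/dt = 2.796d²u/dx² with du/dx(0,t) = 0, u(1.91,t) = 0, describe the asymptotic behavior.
u → 0. Heat escapes through the Dirichlet boundary.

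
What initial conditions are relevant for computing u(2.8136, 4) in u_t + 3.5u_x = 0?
A single point: x = -11.1864. The characteristic through (2.8136, 4) is x - 3.5t = const, so x = 2.8136 - 3.5·4 = -11.1864.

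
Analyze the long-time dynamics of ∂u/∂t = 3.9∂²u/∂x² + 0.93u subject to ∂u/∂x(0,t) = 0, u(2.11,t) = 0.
Long-time behavior: u → 0. Diffusion dominates reaction (r=0.93 < κπ²/(4L²)≈2.16); solution decays.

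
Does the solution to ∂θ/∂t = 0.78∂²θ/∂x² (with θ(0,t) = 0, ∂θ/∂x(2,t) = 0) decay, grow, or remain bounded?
θ → 0. Heat escapes through the Dirichlet boundary.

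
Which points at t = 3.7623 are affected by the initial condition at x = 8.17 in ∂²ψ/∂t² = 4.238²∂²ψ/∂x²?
Domain of influence: [-7.7746274, 24.1146274]. Data at x = 8.17 spreads outward at speed 4.238.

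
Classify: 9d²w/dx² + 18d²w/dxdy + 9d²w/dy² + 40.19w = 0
Parabolic (discriminant = 0).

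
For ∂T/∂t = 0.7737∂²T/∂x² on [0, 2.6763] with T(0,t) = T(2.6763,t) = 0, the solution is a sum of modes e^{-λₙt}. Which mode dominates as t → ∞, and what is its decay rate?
Eigenvalues: λₙ = 0.7737n²π²/2.6763².
First three modes:
  n=1: λ₁ = 0.7737π²/2.6763² ≈ 1.066
  n=2: λ₂ = 3.0948π²/2.6763² ≈ 4.264 (4× faster decay)
  n=3: λ₃ = 6.9633π²/2.6763² ≈ 9.595 (9× faster decay)
As t → ∞, higher modes decay exponentially faster. The n=1 mode dominates: T ~ c₁ sin(πx/2.6763) e^{-λ₁t}.
Decay rate: λ₁ = 0.7737π²/2.6763² ≈ 1.066.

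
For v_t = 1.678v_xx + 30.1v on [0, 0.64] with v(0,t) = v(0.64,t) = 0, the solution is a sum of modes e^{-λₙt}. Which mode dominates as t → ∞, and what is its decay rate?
Eigenvalues: λₙ = 1.678n²π²/0.64² - 30.1.
First three modes:
  n=1: λ₁ = 1.678π²/0.64² - 30.1 ≈ 10.333
  n=2: λ₂ = 6.712π²/0.64² - 30.1 ≈ 131.63
  n=3: λ₃ = 15.102π²/0.64² - 30.1 ≈ 333.793
Since 1.678π²/0.64² ≈ 40.433 > 30.1, all λₙ > 0.
The n=1 mode decays slowest → dominates as t → ∞.
Asymptotic: v ~ c₁ sin(πx/0.64) e^{-λ₁t} with decay rate λ₁ ≈ 10.333.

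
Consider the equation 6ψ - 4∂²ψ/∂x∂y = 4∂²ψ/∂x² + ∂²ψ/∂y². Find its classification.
Rewriting in standard form: -4∂²ψ/∂x² - 4∂²ψ/∂x∂y - ∂²ψ/∂y² + 6ψ = 0. Parabolic. (A = -4, B = -4, C = -1 gives B² - 4AC = 0.)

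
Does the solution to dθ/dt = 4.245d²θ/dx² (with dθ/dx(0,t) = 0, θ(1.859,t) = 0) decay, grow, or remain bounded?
θ → 0. Heat escapes through the Dirichlet boundary.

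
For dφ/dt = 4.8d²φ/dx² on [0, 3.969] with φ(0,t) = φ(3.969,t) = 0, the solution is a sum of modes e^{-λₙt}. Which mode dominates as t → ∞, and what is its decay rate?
Eigenvalues: λₙ = 4.8n²π²/3.969².
First three modes:
  n=1: λ₁ = 4.8π²/3.969² ≈ 3.007
  n=2: λ₂ = 19.2π²/3.969² ≈ 12.029 (4× faster decay)
  n=3: λ₃ = 43.2π²/3.969² ≈ 27.066 (9× faster decay)
As t → ∞, higher modes decay exponentially faster. The n=1 mode dominates: φ ~ c₁ sin(πx/3.969) e^{-λ₁t}.
Decay rate: λ₁ = 4.8π²/3.969² ≈ 3.007.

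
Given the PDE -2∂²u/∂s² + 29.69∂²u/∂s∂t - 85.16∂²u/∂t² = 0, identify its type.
The second-order coefficients are A = -2, B = 29.69, C = -85.16. Since B² - 4AC = 200.2161 > 0, this is a hyperbolic PDE.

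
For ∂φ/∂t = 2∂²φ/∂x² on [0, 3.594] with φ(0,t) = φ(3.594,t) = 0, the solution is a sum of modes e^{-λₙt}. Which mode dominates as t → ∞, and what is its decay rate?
Eigenvalues: λₙ = 2n²π²/3.594².
First three modes:
  n=1: λ₁ = 2π²/3.594² ≈ 1.528
  n=2: λ₂ = 8π²/3.594² ≈ 6.113 (4× faster decay)
  n=3: λ₃ = 18π²/3.594² ≈ 13.754 (9× faster decay)
As t → ∞, higher modes decay exponentially faster. The n=1 mode dominates: φ ~ c₁ sin(πx/3.594) e^{-λ₁t}.
Decay rate: λ₁ = 2π²/3.594² ≈ 1.528.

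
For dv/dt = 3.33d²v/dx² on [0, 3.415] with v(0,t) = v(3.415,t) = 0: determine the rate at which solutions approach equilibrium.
Eigenvalues: λₙ = 3.33n²π²/3.415².
First three modes:
  n=1: λ₁ = 3.33π²/3.415² ≈ 2.818
  n=2: λ₂ = 13.32π²/3.415² ≈ 11.273 (4× faster decay)
  n=3: λ₃ = 29.97π²/3.415² ≈ 25.363 (9× faster decay)
As t → ∞, higher modes decay exponentially faster. The n=1 mode dominates: v ~ c₁ sin(πx/3.415) e^{-λ₁t}.
Decay rate: λ₁ = 3.33π²/3.415² ≈ 2.818.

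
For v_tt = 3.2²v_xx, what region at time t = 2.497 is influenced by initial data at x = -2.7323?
Domain of influence: [-10.7227, 5.2581]. Data at x = -2.7323 spreads outward at speed 3.2.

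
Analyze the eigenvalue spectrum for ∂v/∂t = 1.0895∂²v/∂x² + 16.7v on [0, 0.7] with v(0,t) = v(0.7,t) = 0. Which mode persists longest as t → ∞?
Eigenvalues: λₙ = 1.0895n²π²/0.7² - 16.7.
First three modes:
  n=1: λ₁ = 1.0895π²/0.7² - 16.7 ≈ 5.245
  n=2: λ₂ = 4.358π²/0.7² - 16.7 ≈ 71.079
  n=3: λ₃ = 9.8055π²/0.7² - 16.7 ≈ 180.803
Since 1.0895π²/0.7² ≈ 21.945 > 16.7, all λₙ > 0.
The n=1 mode decays slowest → dominates as t → ∞.
Asymptotic: v ~ c₁ sin(πx/0.7) e^{-λ₁t} with decay rate λ₁ ≈ 5.245.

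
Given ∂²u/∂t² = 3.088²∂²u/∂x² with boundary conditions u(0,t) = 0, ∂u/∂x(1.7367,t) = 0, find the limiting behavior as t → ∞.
u oscillates (no decay). Energy is conserved; the solution oscillates indefinitely as standing waves.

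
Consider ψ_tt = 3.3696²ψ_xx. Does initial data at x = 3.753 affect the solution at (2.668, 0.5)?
Yes. The domain of dependence is [0.9832, 4.3528], and 3.753 ∈ [0.9832, 4.3528].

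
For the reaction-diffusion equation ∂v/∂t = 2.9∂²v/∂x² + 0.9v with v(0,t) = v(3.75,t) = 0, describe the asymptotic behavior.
v → 0. Diffusion dominates reaction (r=0.9 < κπ²/L²≈2.04); solution decays.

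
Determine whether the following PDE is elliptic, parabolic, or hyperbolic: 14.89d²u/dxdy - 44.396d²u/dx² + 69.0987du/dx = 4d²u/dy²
Rewriting in standard form: -44.396d²u/dx² + 14.89d²u/dxdy - 4d²u/dy² + 69.0987du/dx = 0. Coefficients: A = -44.396, B = 14.89, C = -4. B² - 4AC = -488.6239, which is negative, so the equation is elliptic.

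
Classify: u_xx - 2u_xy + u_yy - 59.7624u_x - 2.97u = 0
Parabolic (discriminant = 0).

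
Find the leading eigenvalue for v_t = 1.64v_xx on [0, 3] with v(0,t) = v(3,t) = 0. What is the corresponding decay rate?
Eigenvalues: λₙ = 1.64n²π²/3².
First three modes:
  n=1: λ₁ = 1.64π²/3² ≈ 1.798
  n=2: λ₂ = 6.56π²/3² ≈ 7.194 (4× faster decay)
  n=3: λ₃ = 14.76π²/3² ≈ 16.186 (9× faster decay)
As t → ∞, higher modes decay exponentially faster. The n=1 mode dominates: v ~ c₁ sin(πx/3) e^{-λ₁t}.
Decay rate: λ₁ = 1.64π²/3² ≈ 1.798.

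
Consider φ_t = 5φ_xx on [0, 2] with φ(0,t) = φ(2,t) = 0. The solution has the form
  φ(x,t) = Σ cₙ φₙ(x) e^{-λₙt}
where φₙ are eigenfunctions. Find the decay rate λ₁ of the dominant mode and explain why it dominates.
Eigenvalues: λₙ = 5n²π²/2².
First three modes:
  n=1: λ₁ = 5π²/2² ≈ 12.337
  n=2: λ₂ = 20π²/2² ≈ 49.348 (4× faster decay)
  n=3: λ₃ = 45π²/2² ≈ 111.033 (9× faster decay)
As t → ∞, higher modes decay exponentially faster. The n=1 mode dominates: φ ~ c₁ sin(πx/2) e^{-λ₁t}.
Decay rate: λ₁ = 5π²/2² ≈ 12.337.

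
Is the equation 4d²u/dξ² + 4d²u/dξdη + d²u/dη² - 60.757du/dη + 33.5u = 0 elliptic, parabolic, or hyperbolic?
Computing B² - 4AC with A = 4, B = 4, C = 1: discriminant = 0 (zero). Answer: parabolic.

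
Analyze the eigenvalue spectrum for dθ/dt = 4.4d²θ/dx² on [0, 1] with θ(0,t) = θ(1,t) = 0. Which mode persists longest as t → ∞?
Eigenvalues: λₙ = 4.4n²π².
First three modes:
  n=1: λ₁ = 4.4π² ≈ 43.426
  n=2: λ₂ = 17.6π² ≈ 173.705 (4× faster decay)
  n=3: λ₃ = 39.6π² ≈ 390.836 (9× faster decay)
As t → ∞, higher modes decay exponentially faster. The n=1 mode dominates: θ ~ c₁ sin(πx) e^{-λ₁t}.
Decay rate: λ₁ = 4.4π² ≈ 43.426.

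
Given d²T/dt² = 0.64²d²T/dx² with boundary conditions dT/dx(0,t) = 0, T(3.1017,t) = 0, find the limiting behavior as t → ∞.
T oscillates (no decay). Energy is conserved; the solution oscillates indefinitely as standing waves.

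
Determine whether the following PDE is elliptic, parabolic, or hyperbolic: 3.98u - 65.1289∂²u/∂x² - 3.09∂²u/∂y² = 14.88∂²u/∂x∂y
Rewriting in standard form: -65.1289∂²u/∂x² - 14.88∂²u/∂x∂y - 3.09∂²u/∂y² + 3.98u = 0. Coefficients: A = -65.1289, B = -14.88, C = -3.09. B² - 4AC = -583.578804, which is negative, so the equation is elliptic.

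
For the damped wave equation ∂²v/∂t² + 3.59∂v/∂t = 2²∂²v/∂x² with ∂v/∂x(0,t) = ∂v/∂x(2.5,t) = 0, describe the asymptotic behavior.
v → constant (steady state). Damping (γ=3.59) dissipates the nonconstant modes; with Neumann BCs the spatial average obeys M''+γM'=0 and tends to a finite limit.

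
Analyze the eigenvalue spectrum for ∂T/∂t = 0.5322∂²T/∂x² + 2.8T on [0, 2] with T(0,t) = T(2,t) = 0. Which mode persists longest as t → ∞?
Eigenvalues: λₙ = 0.5322n²π²/2² - 2.8.
First three modes:
  n=1: λ₁ = 0.5322π²/2² - 2.8 ≈ -1.487
  n=2: λ₂ = 2.1288π²/2² - 2.8 ≈ 2.453
  n=3: λ₃ = 4.7898π²/2² - 2.8 ≈ 9.018
Since 0.5322π²/2² ≈ 1.313 < 2.8, λ₁ < 0.
The n=1 mode grows fastest (−λₙ is largest for n=1) → dominates.
Asymptotic: T ~ c₁ sin(πx/2) e^{1.487t} (exponential growth at rate −λ₁ ≈ 1.487).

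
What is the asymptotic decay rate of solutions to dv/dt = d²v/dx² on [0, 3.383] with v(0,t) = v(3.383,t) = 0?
Eigenvalues: λₙ = n²π²/3.383².
First three modes:
  n=1: λ₁ = π²/3.383² ≈ 0.862
  n=2: λ₂ = 4π²/3.383² ≈ 3.449 (4× faster decay)
  n=3: λ₃ = 9π²/3.383² ≈ 7.761 (9× faster decay)
As t → ∞, higher modes decay exponentially faster. The n=1 mode dominates: v ~ c₁ sin(πx/3.383) e^{-λ₁t}.
Decay rate: λ₁ = π²/3.383² ≈ 0.862.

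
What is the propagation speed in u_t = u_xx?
Infinite. The heat equation is parabolic, not hyperbolic, so disturbances propagate instantly.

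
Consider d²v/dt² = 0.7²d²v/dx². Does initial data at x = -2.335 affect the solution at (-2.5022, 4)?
Yes. The domain of dependence is [-5.3022, 0.2978], and -2.335 ∈ [-5.3022, 0.2978].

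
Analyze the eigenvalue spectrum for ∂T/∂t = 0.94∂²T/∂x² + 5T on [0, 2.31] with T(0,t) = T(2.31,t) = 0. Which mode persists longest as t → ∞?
Eigenvalues: λₙ = 0.94n²π²/2.31² - 5.
First three modes:
  n=1: λ₁ = 0.94π²/2.31² - 5 ≈ -3.261
  n=2: λ₂ = 3.76π²/2.31² - 5 ≈ 1.954
  n=3: λ₃ = 8.46π²/2.31² - 5 ≈ 10.648
Since 0.94π²/2.31² ≈ 1.739 < 5, λ₁ < 0.
The n=1 mode grows fastest (−λₙ is largest for n=1) → dominates.
Asymptotic: T ~ c₁ sin(πx/2.31) e^{3.261t} (exponential growth at rate −λ₁ ≈ 3.261).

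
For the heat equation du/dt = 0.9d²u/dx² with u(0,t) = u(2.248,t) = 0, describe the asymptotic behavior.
u → 0. Heat diffuses out through both boundaries.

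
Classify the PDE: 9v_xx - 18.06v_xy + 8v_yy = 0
A = 9, B = -18.06, C = 8. Discriminant B² - 4AC = 38.1636. Since 38.1636 > 0, hyperbolic.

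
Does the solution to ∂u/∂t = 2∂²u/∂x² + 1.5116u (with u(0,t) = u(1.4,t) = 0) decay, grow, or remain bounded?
u → 0. Diffusion dominates reaction (r=1.5116 < κπ²/L²≈10.07); solution decays.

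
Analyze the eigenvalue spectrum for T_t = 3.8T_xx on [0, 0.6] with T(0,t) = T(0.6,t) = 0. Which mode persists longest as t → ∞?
Eigenvalues: λₙ = 3.8n²π²/0.6².
First three modes:
  n=1: λ₁ = 3.8π²/0.6² ≈ 104.179
  n=2: λ₂ = 15.2π²/0.6² ≈ 416.717 (4× faster decay)
  n=3: λ₃ = 34.2π²/0.6² ≈ 937.612 (9× faster decay)
As t → ∞, higher modes decay exponentially faster. The n=1 mode dominates: T ~ c₁ sin(πx/0.6) e^{-λ₁t}.
Decay rate: λ₁ = 3.8π²/0.6² ≈ 104.179.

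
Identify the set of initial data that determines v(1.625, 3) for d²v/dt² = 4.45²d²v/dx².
Domain of dependence: [-11.725, 14.975]. Signals travel at speed 4.45, so data within |x - 1.625| ≤ 4.45·3 = 13.35 can reach the point.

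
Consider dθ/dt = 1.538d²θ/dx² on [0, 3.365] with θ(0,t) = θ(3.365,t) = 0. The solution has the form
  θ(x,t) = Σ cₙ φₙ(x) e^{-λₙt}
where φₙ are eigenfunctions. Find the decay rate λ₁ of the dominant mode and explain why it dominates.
Eigenvalues: λₙ = 1.538n²π²/3.365².
First three modes:
  n=1: λ₁ = 1.538π²/3.365² ≈ 1.341
  n=2: λ₂ = 6.152π²/3.365² ≈ 5.362 (4× faster decay)
  n=3: λ₃ = 13.842π²/3.365² ≈ 12.065 (9× faster decay)
As t → ∞, higher modes decay exponentially faster. The n=1 mode dominates: θ ~ c₁ sin(πx/3.365) e^{-λ₁t}.
Decay rate: λ₁ = 1.538π²/3.365² ≈ 1.341.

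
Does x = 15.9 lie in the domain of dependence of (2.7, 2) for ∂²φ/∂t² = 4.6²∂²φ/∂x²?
No. The domain of dependence is [-6.5, 11.9], and 15.9 is outside this interval.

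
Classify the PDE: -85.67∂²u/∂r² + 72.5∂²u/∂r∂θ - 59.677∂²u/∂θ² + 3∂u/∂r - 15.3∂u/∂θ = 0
A = -85.67, B = 72.5, C = -59.677. Discriminant B² - 4AC = -15193.86436. Since -15193.86436 < 0, elliptic.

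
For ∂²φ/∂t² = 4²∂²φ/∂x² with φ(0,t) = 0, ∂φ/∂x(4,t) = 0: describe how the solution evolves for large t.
φ oscillates (no decay). Energy is conserved; the solution oscillates indefinitely as standing waves.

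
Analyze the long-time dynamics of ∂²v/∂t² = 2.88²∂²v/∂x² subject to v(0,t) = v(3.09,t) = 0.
Long-time behavior: v oscillates (no decay). Energy is conserved; the solution oscillates indefinitely as standing waves.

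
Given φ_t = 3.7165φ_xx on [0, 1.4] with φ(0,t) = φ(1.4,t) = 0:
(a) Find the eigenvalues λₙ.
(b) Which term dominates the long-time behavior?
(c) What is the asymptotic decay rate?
Eigenvalues: λₙ = 3.7165n²π²/1.4².
First three modes:
  n=1: λ₁ = 3.7165π²/1.4² ≈ 18.714
  n=2: λ₂ = 14.866π²/1.4² ≈ 74.858 (4× faster decay)
  n=3: λ₃ = 33.4485π²/1.4² ≈ 168.43 (9× faster decay)
As t → ∞, higher modes decay exponentially faster. The n=1 mode dominates: φ ~ c₁ sin(πx/1.4) e^{-λ₁t}.
Decay rate: λ₁ = 3.7165π²/1.4² ≈ 18.714.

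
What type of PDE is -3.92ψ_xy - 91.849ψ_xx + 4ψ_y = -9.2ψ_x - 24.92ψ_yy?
Rewriting in standard form: -91.849ψ_xx - 3.92ψ_xy + 24.92ψ_yy + 9.2ψ_x + 4ψ_y = 0. With A = -91.849, B = -3.92, C = 24.92, the discriminant is 9170.87472. This is a hyperbolic PDE.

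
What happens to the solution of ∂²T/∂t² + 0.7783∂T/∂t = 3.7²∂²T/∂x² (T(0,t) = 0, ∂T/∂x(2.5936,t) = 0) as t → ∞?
T → 0. Damping (γ=0.7783) dissipates energy; oscillations decay exponentially.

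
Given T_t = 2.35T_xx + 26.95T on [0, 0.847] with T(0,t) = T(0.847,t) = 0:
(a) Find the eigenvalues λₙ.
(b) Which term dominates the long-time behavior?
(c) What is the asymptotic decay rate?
Eigenvalues: λₙ = 2.35n²π²/0.847² - 26.95.
First three modes:
  n=1: λ₁ = 2.35π²/0.847² - 26.95 ≈ 5.38
  n=2: λ₂ = 9.4π²/0.847² - 26.95 ≈ 102.369
  n=3: λ₃ = 21.15π²/0.847² - 26.95 ≈ 264.017
Since 2.35π²/0.847² ≈ 32.33 > 26.95, all λₙ > 0.
The n=1 mode decays slowest → dominates as t → ∞.
Asymptotic: T ~ c₁ sin(πx/0.847) e^{-λ₁t} with decay rate λ₁ ≈ 5.38.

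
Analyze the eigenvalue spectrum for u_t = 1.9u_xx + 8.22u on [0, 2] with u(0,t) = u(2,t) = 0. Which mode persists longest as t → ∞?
Eigenvalues: λₙ = 1.9n²π²/2² - 8.22.
First three modes:
  n=1: λ₁ = 1.9π²/2² - 8.22 ≈ -3.532
  n=2: λ₂ = 7.6π²/2² - 8.22 ≈ 10.532
  n=3: λ₃ = 17.1π²/2² - 8.22 ≈ 33.973
Since 1.9π²/2² ≈ 4.688 < 8.22, λ₁ < 0.
The n=1 mode grows fastest (−λₙ is largest for n=1) → dominates.
Asymptotic: u ~ c₁ sin(πx/2) e^{3.532t} (exponential growth at rate −λ₁ ≈ 3.532).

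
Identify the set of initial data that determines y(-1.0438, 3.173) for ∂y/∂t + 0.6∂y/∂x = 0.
A single point: x = -2.9476. The characteristic through (-1.0438, 3.173) is x - 0.6t = const, so x = -1.0438 - 0.6·3.173 = -2.9476.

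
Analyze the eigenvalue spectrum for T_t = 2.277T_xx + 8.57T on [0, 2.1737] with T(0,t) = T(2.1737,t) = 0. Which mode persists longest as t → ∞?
Eigenvalues: λₙ = 2.277n²π²/2.1737² - 8.57.
First three modes:
  n=1: λ₁ = 2.277π²/2.1737² - 8.57 ≈ -3.814
  n=2: λ₂ = 9.108π²/2.1737² - 8.57 ≈ 10.455
  n=3: λ₃ = 20.493π²/2.1737² - 8.57 ≈ 34.236
Since 2.277π²/2.1737² ≈ 4.756 < 8.57, λ₁ < 0.
The n=1 mode grows fastest (−λₙ is largest for n=1) → dominates.
Asymptotic: T ~ c₁ sin(πx/2.1737) e^{3.814t} (exponential growth at rate −λ₁ ≈ 3.814).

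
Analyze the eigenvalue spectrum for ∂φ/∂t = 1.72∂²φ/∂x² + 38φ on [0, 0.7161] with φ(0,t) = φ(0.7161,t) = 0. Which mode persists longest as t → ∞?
Eigenvalues: λₙ = 1.72n²π²/0.7161² - 38.
First three modes:
  n=1: λ₁ = 1.72π²/0.7161² - 38 ≈ -4.896
  n=2: λ₂ = 6.88π²/0.7161² - 38 ≈ 94.416
  n=3: λ₃ = 15.48π²/0.7161² - 38 ≈ 259.936
Since 1.72π²/0.7161² ≈ 33.104 < 38, λ₁ < 0.
The n=1 mode grows fastest (−λₙ is largest for n=1) → dominates.
Asymptotic: φ ~ c₁ sin(πx/0.7161) e^{4.896t} (exponential growth at rate −λ₁ ≈ 4.896).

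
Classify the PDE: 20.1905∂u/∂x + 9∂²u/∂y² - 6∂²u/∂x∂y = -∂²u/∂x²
Rewriting in standard form: ∂²u/∂x² - 6∂²u/∂x∂y + 9∂²u/∂y² + 20.1905∂u/∂x = 0. A = 1, B = -6, C = 9. Discriminant B² - 4AC = 0. Since 0 = 0, parabolic.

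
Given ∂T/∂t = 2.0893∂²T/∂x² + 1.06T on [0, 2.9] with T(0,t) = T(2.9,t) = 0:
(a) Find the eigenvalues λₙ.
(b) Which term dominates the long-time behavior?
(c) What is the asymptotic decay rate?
Eigenvalues: λₙ = 2.0893n²π²/2.9² - 1.06.
First three modes:
  n=1: λ₁ = 2.0893π²/2.9² - 1.06 ≈ 1.392
  n=2: λ₂ = 8.3572π²/2.9² - 1.06 ≈ 8.748
  n=3: λ₃ = 18.8037π²/2.9² - 1.06 ≈ 21.007
Since 2.0893π²/2.9² ≈ 2.452 > 1.06, all λₙ > 0.
The n=1 mode decays slowest → dominates as t → ∞.
Asymptotic: T ~ c₁ sin(πx/2.9) e^{-λ₁t} with decay rate λ₁ ≈ 1.392.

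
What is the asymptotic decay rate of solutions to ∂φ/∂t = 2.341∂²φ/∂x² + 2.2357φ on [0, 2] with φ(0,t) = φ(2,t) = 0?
Eigenvalues: λₙ = 2.341n²π²/2² - 2.2357.
First three modes:
  n=1: λ₁ = 2.341π²/2² - 2.2357 ≈ 3.54
  n=2: λ₂ = 9.364π²/2² - 2.2357 ≈ 20.869
  n=3: λ₃ = 21.069π²/2² - 2.2357 ≈ 49.75
Since 2.341π²/2² ≈ 5.776 > 2.2357, all λₙ > 0.
The n=1 mode decays slowest → dominates as t → ∞.
Asymptotic: φ ~ c₁ sin(πx/2) e^{-λ₁t} with decay rate λ₁ ≈ 3.54.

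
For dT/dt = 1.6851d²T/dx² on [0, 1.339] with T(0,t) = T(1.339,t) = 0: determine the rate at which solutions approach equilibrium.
Eigenvalues: λₙ = 1.6851n²π²/1.339².
First three modes:
  n=1: λ₁ = 1.6851π²/1.339² ≈ 9.276
  n=2: λ₂ = 6.7404π²/1.339² ≈ 37.104 (4× faster decay)
  n=3: λ₃ = 15.1659π²/1.339² ≈ 83.485 (9× faster decay)
As t → ∞, higher modes decay exponentially faster. The n=1 mode dominates: T ~ c₁ sin(πx/1.339) e^{-λ₁t}.
Decay rate: λ₁ = 1.6851π²/1.339² ≈ 9.276.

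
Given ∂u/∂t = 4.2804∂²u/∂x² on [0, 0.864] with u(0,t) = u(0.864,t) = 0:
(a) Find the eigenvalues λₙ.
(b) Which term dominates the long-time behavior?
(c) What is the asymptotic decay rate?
Eigenvalues: λₙ = 4.2804n²π²/0.864².
First three modes:
  n=1: λ₁ = 4.2804π²/0.864² ≈ 56.592
  n=2: λ₂ = 17.1216π²/0.864² ≈ 226.369 (4× faster decay)
  n=3: λ₃ = 38.5236π²/0.864² ≈ 509.33 (9× faster decay)
As t → ∞, higher modes decay exponentially faster. The n=1 mode dominates: u ~ c₁ sin(πx/0.864) e^{-λ₁t}.
Decay rate: λ₁ = 4.2804π²/0.864² ≈ 56.592.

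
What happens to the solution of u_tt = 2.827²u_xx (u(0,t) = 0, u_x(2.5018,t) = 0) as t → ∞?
u oscillates (no decay). Energy is conserved; the solution oscillates indefinitely as standing waves.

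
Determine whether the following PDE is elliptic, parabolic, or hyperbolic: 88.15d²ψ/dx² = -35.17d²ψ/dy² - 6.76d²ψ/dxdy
Rewriting in standard form: 88.15d²ψ/dx² + 6.76d²ψ/dxdy + 35.17d²ψ/dy² = 0. Coefficients: A = 88.15, B = 6.76, C = 35.17. B² - 4AC = -12355.2444, which is negative, so the equation is elliptic.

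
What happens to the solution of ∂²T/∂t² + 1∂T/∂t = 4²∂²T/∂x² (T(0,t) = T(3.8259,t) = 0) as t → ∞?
T → 0. Damping (γ=1) dissipates energy; oscillations decay exponentially.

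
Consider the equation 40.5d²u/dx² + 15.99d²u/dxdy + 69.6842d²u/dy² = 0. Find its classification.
Elliptic. (A = 40.5, B = 15.99, C = 69.6842 gives B² - 4AC = -11033.1603.)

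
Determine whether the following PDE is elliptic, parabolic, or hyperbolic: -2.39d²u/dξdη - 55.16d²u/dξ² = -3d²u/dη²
Rewriting in standard form: -55.16d²u/dξ² - 2.39d²u/dξdη + 3d²u/dη² = 0. Coefficients: A = -55.16, B = -2.39, C = 3. B² - 4AC = 667.6321, which is positive, so the equation is hyperbolic.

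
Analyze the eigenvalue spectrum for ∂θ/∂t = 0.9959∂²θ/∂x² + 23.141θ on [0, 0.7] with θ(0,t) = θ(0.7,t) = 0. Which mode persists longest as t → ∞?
Eigenvalues: λₙ = 0.9959n²π²/0.7² - 23.141.
First three modes:
  n=1: λ₁ = 0.9959π²/0.7² - 23.141 ≈ -3.082
  n=2: λ₂ = 3.9836π²/0.7² - 23.141 ≈ 57.097
  n=3: λ₃ = 8.9631π²/0.7² - 23.141 ≈ 157.394
Since 0.9959π²/0.7² ≈ 20.059 < 23.141, λ₁ < 0.
The n=1 mode grows fastest (−λₙ is largest for n=1) → dominates.
Asymptotic: θ ~ c₁ sin(πx/0.7) e^{3.082t} (exponential growth at rate −λ₁ ≈ 3.082).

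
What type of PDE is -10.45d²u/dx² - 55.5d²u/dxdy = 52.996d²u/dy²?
Rewriting in standard form: -10.45d²u/dx² - 55.5d²u/dxdy - 52.996d²u/dy² = 0. With A = -10.45, B = -55.5, C = -52.996, the discriminant is 865.0172. This is a hyperbolic PDE.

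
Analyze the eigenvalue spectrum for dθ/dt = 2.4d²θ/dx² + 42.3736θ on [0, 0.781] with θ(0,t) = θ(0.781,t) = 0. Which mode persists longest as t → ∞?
Eigenvalues: λₙ = 2.4n²π²/0.781² - 42.3736.
First three modes:
  n=1: λ₁ = 2.4π²/0.781² - 42.3736 ≈ -3.54
  n=2: λ₂ = 9.6π²/0.781² - 42.3736 ≈ 112.961
  n=3: λ₃ = 21.6π²/0.781² - 42.3736 ≈ 307.13
Since 2.4π²/0.781² ≈ 38.834 < 42.3736, λ₁ < 0.
The n=1 mode grows fastest (−λₙ is largest for n=1) → dominates.
Asymptotic: θ ~ c₁ sin(πx/0.781) e^{3.54t} (exponential growth at rate −λ₁ ≈ 3.54).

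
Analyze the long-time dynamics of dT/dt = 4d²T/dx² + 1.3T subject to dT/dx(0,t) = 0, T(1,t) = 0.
Long-time behavior: T → 0. Diffusion dominates reaction (r=1.3 < κπ²/(4L²)≈9.87); solution decays.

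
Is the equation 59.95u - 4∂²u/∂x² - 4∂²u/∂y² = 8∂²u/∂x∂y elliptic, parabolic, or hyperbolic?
Rewriting in standard form: -4∂²u/∂x² - 8∂²u/∂x∂y - 4∂²u/∂y² + 59.95u = 0. Computing B² - 4AC with A = -4, B = -8, C = -4: discriminant = 0 (zero). Answer: parabolic.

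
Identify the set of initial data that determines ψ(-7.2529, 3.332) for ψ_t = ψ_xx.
The entire real line. The heat equation has infinite propagation speed: any initial disturbance instantly affects all points (though exponentially small far away).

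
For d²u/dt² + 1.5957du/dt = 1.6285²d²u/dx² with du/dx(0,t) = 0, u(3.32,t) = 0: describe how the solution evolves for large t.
u → 0. Damping (γ=1.5957) dissipates energy; oscillations decay exponentially.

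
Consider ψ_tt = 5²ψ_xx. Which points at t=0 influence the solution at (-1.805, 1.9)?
Domain of dependence: [-11.305, 7.695]. Signals travel at speed 5, so data within |x - -1.805| ≤ 5·1.9 = 9.5 can reach the point.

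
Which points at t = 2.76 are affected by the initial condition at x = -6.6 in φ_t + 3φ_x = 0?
At x = 1.68. The characteristic carries data from (-6.6, 0) to (1.68, 2.76).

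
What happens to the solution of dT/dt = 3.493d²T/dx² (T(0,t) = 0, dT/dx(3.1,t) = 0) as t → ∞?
T → 0. Heat escapes through the Dirichlet boundary.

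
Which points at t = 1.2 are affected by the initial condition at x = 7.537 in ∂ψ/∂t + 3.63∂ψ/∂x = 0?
At x = 11.893. The characteristic carries data from (7.537, 0) to (11.893, 1.2).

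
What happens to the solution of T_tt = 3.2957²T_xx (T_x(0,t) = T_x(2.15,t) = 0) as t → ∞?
T oscillates about a mean that drifts linearly in t (generically unbounded; no decay). There is no damping, so the nonconstant modes persist as standing waves (energy conserved, no decay). But with Neumann conditions at both ends the constant mode has eigenvalue 0: the spatial mean M(t) of T satisfies M'' = 0, so M(t) = M(0) + M'(0)·t. Unless the initial velocity has zero mean (∫T_t(x,0)dx = 0), the solution grows linearly in t (unbounded, though not exponentially); if it does have zero mean, the solution stays bounded and simply oscillates.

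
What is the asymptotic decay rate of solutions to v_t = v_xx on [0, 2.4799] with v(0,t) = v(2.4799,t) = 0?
Eigenvalues: λₙ = n²π²/2.4799².
First three modes:
  n=1: λ₁ = π²/2.4799² ≈ 1.605
  n=2: λ₂ = 4π²/2.4799² ≈ 6.419 (4× faster decay)
  n=3: λ₃ = 9π²/2.4799² ≈ 14.444 (9× faster decay)
As t → ∞, higher modes decay exponentially faster. The n=1 mode dominates: v ~ c₁ sin(πx/2.4799) e^{-λ₁t}.
Decay rate: λ₁ = π²/2.4799² ≈ 1.605.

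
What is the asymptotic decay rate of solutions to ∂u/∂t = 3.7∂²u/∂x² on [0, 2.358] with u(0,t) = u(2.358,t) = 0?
Eigenvalues: λₙ = 3.7n²π²/2.358².
First three modes:
  n=1: λ₁ = 3.7π²/2.358² ≈ 6.568
  n=2: λ₂ = 14.8π²/2.358² ≈ 26.271 (4× faster decay)
  n=3: λ₃ = 33.3π²/2.358² ≈ 59.109 (9× faster decay)
As t → ∞, higher modes decay exponentially faster. The n=1 mode dominates: u ~ c₁ sin(πx/2.358) e^{-λ₁t}.
Decay rate: λ₁ = 3.7π²/2.358² ≈ 6.568.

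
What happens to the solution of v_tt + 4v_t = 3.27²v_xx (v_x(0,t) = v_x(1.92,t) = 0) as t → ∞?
v → constant (steady state). Damping (γ=4) dissipates the nonconstant modes; with Neumann BCs the spatial average obeys M''+γM'=0 and tends to a finite limit.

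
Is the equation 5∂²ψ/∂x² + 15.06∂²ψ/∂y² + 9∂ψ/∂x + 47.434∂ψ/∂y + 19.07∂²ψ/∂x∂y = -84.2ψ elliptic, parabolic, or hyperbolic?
Rewriting in standard form: 5∂²ψ/∂x² + 19.07∂²ψ/∂x∂y + 15.06∂²ψ/∂y² + 9∂ψ/∂x + 47.434∂ψ/∂y + 84.2ψ = 0. Computing B² - 4AC with A = 5, B = 19.07, C = 15.06: discriminant = 62.4649 (positive). Answer: hyperbolic.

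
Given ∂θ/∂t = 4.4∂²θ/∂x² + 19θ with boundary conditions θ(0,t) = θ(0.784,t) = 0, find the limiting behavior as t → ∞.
θ → 0. Diffusion dominates reaction (r=19 < κπ²/L²≈70.65); solution decays.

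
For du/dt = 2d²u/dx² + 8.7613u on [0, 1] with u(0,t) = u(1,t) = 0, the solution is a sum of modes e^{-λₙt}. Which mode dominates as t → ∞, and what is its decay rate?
Eigenvalues: λₙ = 2n²π²/1² - 8.7613.
First three modes:
  n=1: λ₁ = 2π² - 8.7613 ≈ 10.978
  n=2: λ₂ = 8π² - 8.7613 ≈ 70.196
  n=3: λ₃ = 18π² - 8.7613 ≈ 168.892
Since 2π² ≈ 19.739 > 8.7613, all λₙ > 0.
The n=1 mode decays slowest → dominates as t → ∞.
Asymptotic: u ~ c₁ sin(πx/1) e^{-λ₁t} with decay rate λ₁ ≈ 10.978.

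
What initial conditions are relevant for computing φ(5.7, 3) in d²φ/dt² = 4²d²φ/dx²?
Domain of dependence: [-6.3, 17.7]. Signals travel at speed 4, so data within |x - 5.7| ≤ 4·3 = 12 can reach the point.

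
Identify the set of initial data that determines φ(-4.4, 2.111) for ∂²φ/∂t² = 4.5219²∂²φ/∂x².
Domain of dependence: [-13.9457309, 5.1457309]. Signals travel at speed 4.5219, so data within |x - -4.4| ≤ 4.5219·2.111 = 9.5457309 can reach the point.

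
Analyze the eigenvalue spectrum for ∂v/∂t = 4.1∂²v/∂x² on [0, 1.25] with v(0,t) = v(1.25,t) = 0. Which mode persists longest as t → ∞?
Eigenvalues: λₙ = 4.1n²π²/1.25².
First three modes:
  n=1: λ₁ = 4.1π²/1.25² ≈ 25.898
  n=2: λ₂ = 16.4π²/1.25² ≈ 103.591 (4× faster decay)
  n=3: λ₃ = 36.9π²/1.25² ≈ 233.081 (9× faster decay)
As t → ∞, higher modes decay exponentially faster. The n=1 mode dominates: v ~ c₁ sin(πx/1.25) e^{-λ₁t}.
Decay rate: λ₁ = 4.1π²/1.25² ≈ 25.898.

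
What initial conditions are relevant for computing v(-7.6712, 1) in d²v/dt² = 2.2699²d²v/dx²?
Domain of dependence: [-9.9411, -5.4013]. Signals travel at speed 2.2699, so data within |x - -7.6712| ≤ 2.2699·1 = 2.2699 can reach the point.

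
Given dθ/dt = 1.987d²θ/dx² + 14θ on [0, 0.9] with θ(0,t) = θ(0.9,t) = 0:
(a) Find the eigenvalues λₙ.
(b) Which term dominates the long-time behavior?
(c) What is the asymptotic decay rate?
Eigenvalues: λₙ = 1.987n²π²/0.9² - 14.
First three modes:
  n=1: λ₁ = 1.987π²/0.9² - 14 ≈ 10.211
  n=2: λ₂ = 7.948π²/0.9² - 14 ≈ 82.844
  n=3: λ₃ = 17.883π²/0.9² - 14 ≈ 203.899
Since 1.987π²/0.9² ≈ 24.211 > 14, all λₙ > 0.
The n=1 mode decays slowest → dominates as t → ∞.
Asymptotic: θ ~ c₁ sin(πx/0.9) e^{-λ₁t} with decay rate λ₁ ≈ 10.211.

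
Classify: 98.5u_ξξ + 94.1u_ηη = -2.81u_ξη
Rewriting in standard form: 98.5u_ξξ + 2.81u_ξη + 94.1u_ηη = 0. Elliptic (discriminant = -37067.5039).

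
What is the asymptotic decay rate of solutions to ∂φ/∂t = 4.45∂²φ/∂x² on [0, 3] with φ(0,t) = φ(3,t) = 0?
Eigenvalues: λₙ = 4.45n²π²/3².
First three modes:
  n=1: λ₁ = 4.45π²/3² ≈ 4.88
  n=2: λ₂ = 17.8π²/3² ≈ 19.52 (4× faster decay)
  n=3: λ₃ = 40.05π²/3² ≈ 43.92 (9× faster decay)
As t → ∞, higher modes decay exponentially faster. The n=1 mode dominates: φ ~ c₁ sin(πx/3) e^{-λ₁t}.
Decay rate: λ₁ = 4.45π²/3² ≈ 4.88.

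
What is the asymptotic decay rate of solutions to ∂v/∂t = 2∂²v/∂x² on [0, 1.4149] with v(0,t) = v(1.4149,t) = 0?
Eigenvalues: λₙ = 2n²π²/1.4149².
First three modes:
  n=1: λ₁ = 2π²/1.4149² ≈ 9.86
  n=2: λ₂ = 8π²/1.4149² ≈ 39.44 (4× faster decay)
  n=3: λ₃ = 18π²/1.4149² ≈ 88.74 (9× faster decay)
As t → ∞, higher modes decay exponentially faster. The n=1 mode dominates: v ~ c₁ sin(πx/1.4149) e^{-λ₁t}.
Decay rate: λ₁ = 2π²/1.4149² ≈ 9.86.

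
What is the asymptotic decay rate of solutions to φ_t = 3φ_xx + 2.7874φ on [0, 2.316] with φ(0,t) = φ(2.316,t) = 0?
Eigenvalues: λₙ = 3n²π²/2.316² - 2.7874.
First three modes:
  n=1: λ₁ = 3π²/2.316² - 2.7874 ≈ 2.733
  n=2: λ₂ = 12π²/2.316² - 2.7874 ≈ 19.293
  n=3: λ₃ = 27π²/2.316² - 2.7874 ≈ 46.893
Since 3π²/2.316² ≈ 5.52 > 2.7874, all λₙ > 0.
The n=1 mode decays slowest → dominates as t → ∞.
Asymptotic: φ ~ c₁ sin(πx/2.316) e^{-λ₁t} with decay rate λ₁ ≈ 2.733.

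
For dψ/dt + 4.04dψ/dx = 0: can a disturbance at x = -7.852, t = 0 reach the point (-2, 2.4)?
No. Only data at x = -11.696 affects (-2, 2.4). Advection has one-way propagation along characteristics.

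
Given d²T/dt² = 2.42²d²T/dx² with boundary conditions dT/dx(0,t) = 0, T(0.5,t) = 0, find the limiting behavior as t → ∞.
T oscillates (no decay). Energy is conserved; the solution oscillates indefinitely as standing waves.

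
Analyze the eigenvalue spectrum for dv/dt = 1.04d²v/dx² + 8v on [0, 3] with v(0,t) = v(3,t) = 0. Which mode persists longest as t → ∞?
Eigenvalues: λₙ = 1.04n²π²/3² - 8.
First three modes:
  n=1: λ₁ = 1.04π²/3² - 8 ≈ -6.86
  n=2: λ₂ = 4.16π²/3² - 8 ≈ -3.438
  n=3: λ₃ = 9.36π²/3² - 8 ≈ 2.264
Since 1.04π²/3² ≈ 1.14 < 8, λ₁ < 0.
The n=1 mode grows fastest (−λₙ is largest for n=1) → dominates.
Asymptotic: v ~ c₁ sin(πx/3) e^{6.86t} (exponential growth at rate −λ₁ ≈ 6.86).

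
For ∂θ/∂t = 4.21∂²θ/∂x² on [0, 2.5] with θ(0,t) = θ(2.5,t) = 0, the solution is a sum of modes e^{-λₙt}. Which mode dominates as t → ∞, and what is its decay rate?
Eigenvalues: λₙ = 4.21n²π²/2.5².
First three modes:
  n=1: λ₁ = 4.21π²/2.5² ≈ 6.648
  n=2: λ₂ = 16.84π²/2.5² ≈ 26.593 (4× faster decay)
  n=3: λ₃ = 37.89π²/2.5² ≈ 59.833 (9× faster decay)
As t → ∞, higher modes decay exponentially faster. The n=1 mode dominates: θ ~ c₁ sin(πx/2.5) e^{-λ₁t}.
Decay rate: λ₁ = 4.21π²/2.5² ≈ 6.648.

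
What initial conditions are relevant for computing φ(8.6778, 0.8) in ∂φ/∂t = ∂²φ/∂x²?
The entire real line. The heat equation has infinite propagation speed: any initial disturbance instantly affects all points (though exponentially small far away).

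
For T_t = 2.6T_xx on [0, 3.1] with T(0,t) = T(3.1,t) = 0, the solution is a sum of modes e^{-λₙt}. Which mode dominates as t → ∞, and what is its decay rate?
Eigenvalues: λₙ = 2.6n²π²/3.1².
First three modes:
  n=1: λ₁ = 2.6π²/3.1² ≈ 2.67
  n=2: λ₂ = 10.4π²/3.1² ≈ 10.681 (4× faster decay)
  n=3: λ₃ = 23.4π²/3.1² ≈ 24.032 (9× faster decay)
As t → ∞, higher modes decay exponentially faster. The n=1 mode dominates: T ~ c₁ sin(πx/3.1) e^{-λ₁t}.
Decay rate: λ₁ = 2.6π²/3.1² ≈ 2.67.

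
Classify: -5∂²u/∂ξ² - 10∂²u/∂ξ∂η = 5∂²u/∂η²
Rewriting in standard form: -5∂²u/∂ξ² - 10∂²u/∂ξ∂η - 5∂²u/∂η² = 0. Parabolic (discriminant = 0).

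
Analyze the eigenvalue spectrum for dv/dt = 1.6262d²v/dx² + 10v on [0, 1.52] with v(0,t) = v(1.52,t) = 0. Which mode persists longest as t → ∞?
Eigenvalues: λₙ = 1.6262n²π²/1.52² - 10.
First three modes:
  n=1: λ₁ = 1.6262π²/1.52² - 10 ≈ -3.053
  n=2: λ₂ = 6.5048π²/1.52² - 10 ≈ 17.787
  n=3: λ₃ = 14.6358π²/1.52² - 10 ≈ 52.521
Since 1.6262π²/1.52² ≈ 6.947 < 10, λ₁ < 0.
The n=1 mode grows fastest (−λₙ is largest for n=1) → dominates.
Asymptotic: v ~ c₁ sin(πx/1.52) e^{3.053t} (exponential growth at rate −λ₁ ≈ 3.053).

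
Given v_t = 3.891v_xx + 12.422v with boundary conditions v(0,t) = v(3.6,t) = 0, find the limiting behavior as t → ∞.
v grows unboundedly. Reaction dominates diffusion (r=12.422 > κπ²/L²≈2.96); solution grows exponentially.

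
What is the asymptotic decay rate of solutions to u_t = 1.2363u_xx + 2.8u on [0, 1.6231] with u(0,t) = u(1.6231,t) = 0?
Eigenvalues: λₙ = 1.2363n²π²/1.6231² - 2.8.
First three modes:
  n=1: λ₁ = 1.2363π²/1.6231² - 2.8 ≈ 1.832
  n=2: λ₂ = 4.9452π²/1.6231² - 2.8 ≈ 15.726
  n=3: λ₃ = 11.1267π²/1.6231² - 2.8 ≈ 38.885
Since 1.2363π²/1.6231² ≈ 4.632 > 2.8, all λₙ > 0.
The n=1 mode decays slowest → dominates as t → ∞.
Asymptotic: u ~ c₁ sin(πx/1.6231) e^{-λ₁t} with decay rate λ₁ ≈ 1.832.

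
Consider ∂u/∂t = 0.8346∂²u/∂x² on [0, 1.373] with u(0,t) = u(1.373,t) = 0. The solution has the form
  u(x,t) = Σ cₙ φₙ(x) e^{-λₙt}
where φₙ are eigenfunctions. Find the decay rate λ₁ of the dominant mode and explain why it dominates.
Eigenvalues: λₙ = 0.8346n²π²/1.373².
First three modes:
  n=1: λ₁ = 0.8346π²/1.373² ≈ 4.37
  n=2: λ₂ = 3.3384π²/1.373² ≈ 17.478 (4× faster decay)
  n=3: λ₃ = 7.5114π²/1.373² ≈ 39.326 (9× faster decay)
As t → ∞, higher modes decay exponentially faster. The n=1 mode dominates: u ~ c₁ sin(πx/1.373) e^{-λ₁t}.
Decay rate: λ₁ = 0.8346π²/1.373² ≈ 4.37.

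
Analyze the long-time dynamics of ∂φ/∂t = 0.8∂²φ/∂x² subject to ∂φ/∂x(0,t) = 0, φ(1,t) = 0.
Long-time behavior: φ → 0. Heat escapes through the Dirichlet boundary.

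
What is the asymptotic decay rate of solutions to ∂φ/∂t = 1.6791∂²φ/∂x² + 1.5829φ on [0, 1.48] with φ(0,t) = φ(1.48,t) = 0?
Eigenvalues: λₙ = 1.6791n²π²/1.48² - 1.5829.
First three modes:
  n=1: λ₁ = 1.6791π²/1.48² - 1.5829 ≈ 5.983
  n=2: λ₂ = 6.7164π²/1.48² - 1.5829 ≈ 28.68
  n=3: λ₃ = 15.1119π²/1.48² - 1.5829 ≈ 66.509
Since 1.6791π²/1.48² ≈ 7.566 > 1.5829, all λₙ > 0.
The n=1 mode decays slowest → dominates as t → ∞.
Asymptotic: φ ~ c₁ sin(πx/1.48) e^{-λ₁t} with decay rate λ₁ ≈ 5.983.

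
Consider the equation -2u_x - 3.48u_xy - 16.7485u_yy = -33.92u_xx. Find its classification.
Rewriting in standard form: 33.92u_xx - 3.48u_xy - 16.7485u_yy - 2u_x = 0. Hyperbolic. (A = 33.92, B = -3.48, C = -16.7485 gives B² - 4AC = 2284.54688.)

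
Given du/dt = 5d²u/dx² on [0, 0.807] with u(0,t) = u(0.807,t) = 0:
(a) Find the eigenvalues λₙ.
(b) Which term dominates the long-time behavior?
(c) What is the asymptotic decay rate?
Eigenvalues: λₙ = 5n²π²/0.807².
First three modes:
  n=1: λ₁ = 5π²/0.807² ≈ 75.774
  n=2: λ₂ = 20π²/0.807² ≈ 303.098 (4× faster decay)
  n=3: λ₃ = 45π²/0.807² ≈ 681.97 (9× faster decay)
As t → ∞, higher modes decay exponentially faster. The n=1 mode dominates: u ~ c₁ sin(πx/0.807) e^{-λ₁t}.
Decay rate: λ₁ = 5π²/0.807² ≈ 75.774.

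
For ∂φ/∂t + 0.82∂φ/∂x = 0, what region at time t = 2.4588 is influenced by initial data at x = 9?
At x = 11.016216. The characteristic carries data from (9, 0) to (11.016216, 2.4588).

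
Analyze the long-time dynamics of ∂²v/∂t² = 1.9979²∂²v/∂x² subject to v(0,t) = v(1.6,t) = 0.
Long-time behavior: v oscillates (no decay). Energy is conserved; the solution oscillates indefinitely as standing waves.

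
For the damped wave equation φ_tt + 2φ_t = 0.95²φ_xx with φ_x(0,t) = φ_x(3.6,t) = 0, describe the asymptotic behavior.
φ → constant (steady state). Damping (γ=2) dissipates the nonconstant modes; with Neumann BCs the spatial average obeys M''+γM'=0 and tends to a finite limit.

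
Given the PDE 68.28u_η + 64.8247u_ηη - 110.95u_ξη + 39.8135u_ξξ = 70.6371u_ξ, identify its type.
Rewriting in standard form: 39.8135u_ξξ - 110.95u_ξη + 64.8247u_ηη - 70.6371u_ξ + 68.28u_η = 0. The second-order coefficients are A = 39.8135, B = -110.95, C = 64.8247. Since B² - 4AC = 1986.3097262 > 0, this is a hyperbolic PDE.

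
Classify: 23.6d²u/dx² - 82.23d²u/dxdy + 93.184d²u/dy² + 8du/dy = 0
Elliptic (discriminant = -2034.7967).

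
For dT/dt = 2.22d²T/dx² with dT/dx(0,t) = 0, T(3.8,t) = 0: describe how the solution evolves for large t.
T → 0. Heat escapes through the Dirichlet boundary.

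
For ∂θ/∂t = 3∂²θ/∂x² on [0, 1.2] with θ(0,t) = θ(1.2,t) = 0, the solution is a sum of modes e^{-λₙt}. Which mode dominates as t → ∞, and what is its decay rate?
Eigenvalues: λₙ = 3n²π²/1.2².
First three modes:
  n=1: λ₁ = 3π²/1.2² ≈ 20.562
  n=2: λ₂ = 12π²/1.2² ≈ 82.247 (4× faster decay)
  n=3: λ₃ = 27π²/1.2² ≈ 185.055 (9× faster decay)
As t → ∞, higher modes decay exponentially faster. The n=1 mode dominates: θ ~ c₁ sin(πx/1.2) e^{-λ₁t}.
Decay rate: λ₁ = 3π²/1.2² ≈ 20.562.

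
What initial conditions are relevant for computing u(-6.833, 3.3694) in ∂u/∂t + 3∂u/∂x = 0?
A single point: x = -16.9412. The characteristic through (-6.833, 3.3694) is x - 3t = const, so x = -6.833 - 3·3.3694 = -16.9412.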